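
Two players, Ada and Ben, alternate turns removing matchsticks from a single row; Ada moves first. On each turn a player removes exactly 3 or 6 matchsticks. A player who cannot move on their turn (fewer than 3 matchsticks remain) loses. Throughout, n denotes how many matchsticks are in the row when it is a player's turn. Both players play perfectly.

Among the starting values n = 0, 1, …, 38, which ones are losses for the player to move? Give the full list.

Use the standard recursion: the mover loses at a terminal position; elsewhere, the mover wins exactly when some move hands the opponent an L position.
n=0: no move → L
n=1: no move → L
n=2: no move → L
n=3: reaches L-position 0 → W
n=4: reaches L-position 1 → W
n=5: reaches L-position 2 → W
n=6: reaches L-position 0 → W
n=7: reaches L-position 1 → W
n=8: reaches L-position 2 → W
n=9: only reaches 6(W), 3(W), all W → L
n=10: only reaches 7(W), 4(W), all W → L
n=11: only reaches 8(W), 5(W), all W → L
n=12: reaches L-position 9 → W
n=13: reaches L-position 10 → W
n=14: reaches L-position 11 → W
n=15: reaches L-position 9 → W
n=16: reaches L-position 10 → W
n=17: reaches L-position 11 → W
n=18: only reaches 15(W), 12(W), all W → L
n=19: only reaches 16(W), 13(W), all W → L
n=20: only reaches 17(W), 14(W), all W → L
n=21: reaches L-position 18 → W
n=22: reaches L-position 19 → W
n=23: reaches L-position 20 → W
n=24: reaches L-position 18 → W
n=25: reaches L-position 19 → W
n=26: reaches L-position 20 → W
n=27: only reaches 24(W), 21(W), all W → L
n=28: only reaches 25(W), 22(W), all W → L
n=29: only reaches 26(W), 23(W), all W → L
n=30: reaches L-position 27 → W
n=31: reaches L-position 28 → W
n=32: reaches L-position 29 → W
n=33: reaches L-position 27 → W
n=34: reaches L-position 28 → W
n=35: reaches L-position 29 → W
n=36: only reaches 33(W), 30(W), all W → L
n=37: only reaches 34(W), 31(W), all W → L
n=38: only reaches 35(W), 32(W), all W → L
Reading off the rows marked L gives the requested list; there are 15 such values of n.

0, 1, 2, 9, 10, 11, 18, 19, 20, 27, 28, 29, 36, 37, 38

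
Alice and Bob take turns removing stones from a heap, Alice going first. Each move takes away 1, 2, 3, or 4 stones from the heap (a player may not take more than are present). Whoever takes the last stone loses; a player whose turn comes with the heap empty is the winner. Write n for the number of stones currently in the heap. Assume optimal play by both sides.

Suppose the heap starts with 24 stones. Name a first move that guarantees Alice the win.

Compute win/loss labels from the base case upward. A position with no move is W. Any other position is W if it can reach an L in one move, else L.
n=0: no move; the opponent has just taken the last stone and therefore loses → W
n=1: L (sole option 0(W) is W)
n=2: W (go to 1, an L position)
n=3: W (go to 1, an L position)
n=4: W (go to 1, an L position)
n=5: W (go to 1, an L position)
n=6: L (options 5(W), 4(W), 3(W), 2(W) are all W)
n=7: W (go to 6, an L position)
n=8: W (go to 6, an L position)
n=9: W (go to 6, an L position)
n=10: W (go to 6, an L position)
n=11: L (options 10(W), 9(W), 8(W), 7(W) are all W)
n=12: W (go to 11, an L position)
n=13: W (go to 11, an L position)
n=14: W (go to 11, an L position)
n=15: W (go to 11, an L position)
n=16: L (options 15(W), 14(W), 13(W), 12(W) are all W)
n=17: W (go to 16, an L position)
n=18: W (go to 16, an L position)
n=19: W (go to 16, an L position)
n=20: W (go to 16, an L position)
n=21: L (options 20(W), 19(W), 18(W), 17(W) are all W)
n=22: W (go to 21, an L position)
n=23: W (go to 21, an L position)
n=24: W (go to 21, an L position)
From 24, the L positions reachable in one move are: 21.

Remove 3, leaving 21.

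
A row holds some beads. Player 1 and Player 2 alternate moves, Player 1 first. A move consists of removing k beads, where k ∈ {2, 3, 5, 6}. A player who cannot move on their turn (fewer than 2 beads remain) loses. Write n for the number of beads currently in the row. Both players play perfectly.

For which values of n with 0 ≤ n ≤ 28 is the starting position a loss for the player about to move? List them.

Work bottom-up. With no move the player to move loses. Otherwise the position is W if at least one move leads to an L position for the opponent, and L if every move leads to a W.
n=0: no move → L
n=1: no move → L
n=2: W (go to 0, an L position)
n=3: W (go to 1, an L position)
n=4: W (go to 1, an L position)
n=5: W (go to 0, an L position)
n=6: W (go to 1, an L position)
n=7: W (go to 1, an L position)
n=8: L (options 6(W), 5(W), 3(W), 2(W) are all W)
n=9: L (options 7(W), 6(W), 4(W), 3(W) are all W)
n=10: W (go to 8, an L position)
n=11: W (go to 9, an L position)
n=12: W (go to 9, an L position)
n=13: W (go to 8, an L position)
n=14: W (go to 9, an L position)
n=15: W (go to 9, an L position)
n=16: L (options 14(W), 13(W), 11(W), 10(W) are all W)
n=17: L (options 15(W), 14(W), 12(W), 11(W) are all W)
n=18: W (go to 16, an L position)
n=19: W (go to 17, an L position)
n=20: W (go to 17, an L position)
n=21: W (go to 16, an L position)
n=22: W (go to 17, an L position)
n=23: W (go to 17, an L position)
n=24: L (options 22(W), 21(W), 19(W), 18(W) are all W)
n=25: L (options 23(W), 22(W), 20(W), 19(W) are all W)
n=26: W (go to 24, an L position)
n=27: W (go to 25, an L position)
n=28: W (go to 25, an L position)
The losing starting values of n are exactly the entries labelled L in this table (8 of them).

0, 1, 8, 9, 16, 17, 24, 25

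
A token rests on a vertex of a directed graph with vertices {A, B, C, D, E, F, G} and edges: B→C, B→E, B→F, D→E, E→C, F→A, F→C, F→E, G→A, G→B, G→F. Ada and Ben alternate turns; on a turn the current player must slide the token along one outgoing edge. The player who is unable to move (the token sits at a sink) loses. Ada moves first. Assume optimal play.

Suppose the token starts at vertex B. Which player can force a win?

Ada wins.

Build the W/L table. Terminal = L. A non-terminal position is W if it has a move to some L; otherwise it is L.
Every edge goes from a vertex to one that appears earlier in the order C, A, E, F, B, D, G, so processing vertices in that order labels each vertex after all of its successors.
C: no outgoing edge → L
A: no outgoing edge → L
E: can move to C, which is L ⇒ W
F: can move to A, which is L ⇒ W
B: can move to C, which is L ⇒ W
D: the only move is to E(W), a W ⇒ L
G: can move to A, which is L ⇒ W
The starting position B is W: Ada should move to C, handing over an L position.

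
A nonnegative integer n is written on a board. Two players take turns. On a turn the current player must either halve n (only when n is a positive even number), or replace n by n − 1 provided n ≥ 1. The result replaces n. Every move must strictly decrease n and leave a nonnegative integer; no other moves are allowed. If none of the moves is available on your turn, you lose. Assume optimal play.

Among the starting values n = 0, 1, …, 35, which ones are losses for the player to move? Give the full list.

0, 2, 5, 7, 9, 11, 13, 15, 17, 19, 21, 23, 25, 27, 29, 31, 33, 35

Work bottom-up. With no move the player to move loses. Otherwise the position is W if at least one move leads to an L position for the opponent, and L if every move leads to a W.
n=0: no move → L
n=1: →0(L), so W
n=2: →1(W) only, which is W, so L
n=3: →2(L), so W
n=4: →2(L), so W
n=5: →4(W) only, which is W, so L
n=6: →5(L), so W
n=7: →6(W) only, which is W, so L
n=8: →7(L), so W
n=9: →8(W) only, which is W, so L
n=10: →5(L), so W
n=11: →10(W) only, which is W, so L
n=12: →11(L), so W
n=13: →12(W) only, which is W, so L
n=14: →7(L), so W
n=15: →14(W) only, which is W, so L
n=16: →15(L), so W
n=17: →16(W) only, which is W, so L
n=18: →9(L), so W
n=19: →18(W) only, which is W, so L
n=20: →19(L), so W
n=21: →20(W) only, which is W, so L
n=22: →11(L), so W
n=23: →22(W) only, which is W, so L
n=24: →23(L), so W
n=25: →24(W) only, which is W, so L
n=26: →13(L), so W
n=27: →26(W) only, which is W, so L
n=28: →27(L), so W
n=29: →28(W) only, which is W, so L
n=30: →15(L), so W
n=31: →30(W) only, which is W, so L
n=32: →31(L), so W
n=33: →32(W) only, which is W, so L
n=34: →17(L), so W
n=35: →34(W) only, which is W, so L
Reading off the rows marked L gives the requested list; there are 18 such values of n.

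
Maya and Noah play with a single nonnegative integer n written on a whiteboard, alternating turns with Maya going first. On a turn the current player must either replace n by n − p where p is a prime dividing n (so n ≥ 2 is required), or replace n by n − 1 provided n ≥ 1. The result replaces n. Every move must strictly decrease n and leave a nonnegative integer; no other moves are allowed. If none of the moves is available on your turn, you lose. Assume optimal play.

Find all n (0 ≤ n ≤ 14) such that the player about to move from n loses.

0, 4, 8, 12

Classify positions by backward induction: terminal positions (no move available) are L. From any other position, the mover wins iff some move reaches an L.
n=0: no move → L
n=1: W (go to 0, an L position)
n=2: W (go to 0, an L position)
n=3: W (go to 0, an L position)
n=4: L (options 2(W), 3(W) are all W)
n=5: W (go to 0, an L position)
n=6: W (go to 4, an L position)
n=7: W (go to 0, an L position)
n=8: L (options 6(W), 7(W) are all W)
n=9: W (go to 8, an L position)
n=10: W (go to 8, an L position)
n=11: W (go to 0, an L position)
n=12: L (options 9(W), 10(W), 11(W) are all W)
n=13: W (go to 0, an L position)
n=14: W (go to 12, an L position)
Reading off the rows marked L gives the requested list; there are 4 such values of n.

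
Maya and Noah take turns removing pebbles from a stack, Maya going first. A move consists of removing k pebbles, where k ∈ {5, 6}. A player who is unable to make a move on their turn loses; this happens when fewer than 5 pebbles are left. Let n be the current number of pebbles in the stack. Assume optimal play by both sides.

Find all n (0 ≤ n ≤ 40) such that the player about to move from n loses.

0, 1, 2, 3, 4, 11, 12, 13, 14, 15, 22, 23, 24, 25, 26, 33, 34, 35, 36, 37

Build the W/L table. Terminal = L. A non-terminal position is W if it has a move to some L; otherwise it is L.
n=0: no move → L
n=1: no move → L
n=2: no move → L
n=3: no move → L
n=4: no move → L
n=5: reaches L-position 0 → W
n=6: reaches L-position 1 → W
n=7: reaches L-position 2 → W
n=8: reaches L-position 3 → W
n=9: reaches L-position 4 → W
n=10: reaches L-position 4 → W
n=11: only reaches 6(W), 5(W), all W → L
n=12: only reaches 7(W), 6(W), all W → L
n=13: only reaches 8(W), 7(W), all W → L
n=14: only reaches 9(W), 8(W), all W → L
n=15: only reaches 10(W), 9(W), all W → L
n=16: reaches L-position 11 → W
n=17: reaches L-position 12 → W
n=18: reaches L-position 13 → W
n=19: reaches L-position 14 → W
n=20: reaches L-position 15 → W
n=21: reaches L-position 15 → W
n=22: only reaches 17(W), 16(W), all W → L
n=23: only reaches 18(W), 17(W), all W → L
n=24: only reaches 19(W), 18(W), all W → L
n=25: only reaches 20(W), 19(W), all W → L
n=26: only reaches 21(W), 20(W), all W → L
n=27: reaches L-position 22 → W
n=28: reaches L-position 23 → W
n=29: reaches L-position 24 → W
n=30: reaches L-position 25 → W
n=31: reaches L-position 26 → W
n=32: reaches L-position 26 → W
n=33: only reaches 28(W), 27(W), all W → L
n=34: only reaches 29(W), 28(W), all W → L
n=35: only reaches 30(W), 29(W), all W → L
n=36: only reaches 31(W), 30(W), all W → L
n=37: only reaches 32(W), 31(W), all W → L
n=38: reaches L-position 33 → W
n=39: reaches L-position 34 → W
n=40: reaches L-position 35 → W
The losing starting values of n are exactly the entries labelled L in this table (20 of them).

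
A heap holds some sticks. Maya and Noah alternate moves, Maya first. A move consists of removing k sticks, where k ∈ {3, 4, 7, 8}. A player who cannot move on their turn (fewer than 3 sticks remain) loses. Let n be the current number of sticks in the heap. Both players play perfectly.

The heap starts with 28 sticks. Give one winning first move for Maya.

Compute win/loss labels from the base case upward. A position with no move is L. Any other position is W if it can reach an L in one move, else L.
n=0: no move → L
n=1: no move → L
n=2: no move → L
n=3: →0(L), so W
n=4: →1(L), so W
n=5: →2(L), so W
n=6: →2(L), so W
n=7: →0(L), so W
n=8: →1(L), so W
n=9: →2(L), so W
n=10: →2(L), so W
n=11: →8(W), 7(W), 4(W), 3(W) — all W, so L
n=12: →9(W), 8(W), 5(W), 4(W) — all W, so L
n=13: →10(W), 9(W), 6(W), 5(W) — all W, so L
n=14: →11(L), so W
n=15: →12(L), so W
n=16: →13(L), so W
n=17: →13(L), so W
n=18: →11(L), so W
n=19: →12(L), so W
n=20: →13(L), so W
n=21: →13(L), so W
n=22: →19(W), 18(W), 15(W), 14(W) — all W, so L
n=23: →20(W), 19(W), 16(W), 15(W) — all W, so L
n=24: →21(W), 20(W), 17(W), 16(W) — all W, so L
n=25: →22(L), so W
n=26: →23(L), so W
n=27: →24(L), so W
n=28: →24(L), so W
From 28, the L positions reachable in one move are: 24.

Remove 4, leaving 24.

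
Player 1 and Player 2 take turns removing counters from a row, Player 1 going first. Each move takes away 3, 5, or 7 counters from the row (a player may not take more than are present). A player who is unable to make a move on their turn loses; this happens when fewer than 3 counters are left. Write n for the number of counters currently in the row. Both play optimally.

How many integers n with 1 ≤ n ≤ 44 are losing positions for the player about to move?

Work bottom-up. With no move the player to move loses. Otherwise the position is W if at least one move leads to an L position for the opponent, and L if every move leads to a W.
n=0: no move → L
n=1: no move → L
n=2: no move → L
n=3: can move to 0, which is L ⇒ W
n=4: can move to 1, which is L ⇒ W
n=5: can move to 2, which is L ⇒ W
n=6: can move to 1, which is L ⇒ W
n=7: can move to 2, which is L ⇒ W
n=8: can move to 1, which is L ⇒ W
n=9: can move to 2, which is L ⇒ W
n=10: moves to 7(W), 5(W), 3(W); every one is W ⇒ L
n=11: moves to 8(W), 6(W), 4(W); every one is W ⇒ L
n=12: moves to 9(W), 7(W), 5(W); every one is W ⇒ L
n=13: can move to 10, which is L ⇒ W
n=14: can move to 11, which is L ⇒ W
n=15: can move to 12, which is L ⇒ W
n=16: can move to 11, which is L ⇒ W
n=17: can move to 12, which is L ⇒ W
n=18: can move to 11, which is L ⇒ W
n=19: can move to 12, which is L ⇒ W
n=20: moves to 17(W), 15(W), 13(W); every one is W ⇒ L
n=21: moves to 18(W), 16(W), 14(W); every one is W ⇒ L
n=22: moves to 19(W), 17(W), 15(W); every one is W ⇒ L
n=23: can move to 20, which is L ⇒ W
n=24: can move to 21, which is L ⇒ W
n=25: can move to 22, which is L ⇒ W
n=26: can move to 21, which is L ⇒ W
n=27: can move to 22, which is L ⇒ W
n=28: can move to 21, which is L ⇒ W
n=29: can move to 22, which is L ⇒ W
n=30: moves to 27(W), 25(W), 23(W); every one is W ⇒ L
n=31: moves to 28(W), 26(W), 24(W); every one is W ⇒ L
n=32: moves to 29(W), 27(W), 25(W); every one is W ⇒ L
n=33: can move to 30, which is L ⇒ W
n=34: can move to 31, which is L ⇒ W
n=35: can move to 32, which is L ⇒ W
n=36: can move to 31, which is L ⇒ W
n=37: can move to 32, which is L ⇒ W
n=38: can move to 31, which is L ⇒ W
n=39: can move to 32, which is L ⇒ W
n=40: moves to 37(W), 35(W), 33(W); every one is W ⇒ L
n=41: moves to 38(W), 36(W), 34(W); every one is W ⇒ L
n=42: moves to 39(W), 37(W), 35(W); every one is W ⇒ L
n=43: can move to 40, which is L ⇒ W
n=44: can move to 41, which is L ⇒ W
L entries with 1 ≤ n ≤ 44 (n=0 is outside the asked range and is not counted): n = 1, 2, 10, 11, 12, 20, 21, 22, 30, 31, 32, 40, 41, 42; that makes 14.

14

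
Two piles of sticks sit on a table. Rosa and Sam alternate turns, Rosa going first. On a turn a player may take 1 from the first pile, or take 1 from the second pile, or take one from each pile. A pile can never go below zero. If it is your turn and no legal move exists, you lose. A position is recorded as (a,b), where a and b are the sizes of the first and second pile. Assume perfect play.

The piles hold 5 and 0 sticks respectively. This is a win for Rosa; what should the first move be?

Build the W/L table. Terminal = L. A non-terminal position is W if it has a move to some L; otherwise it is L.
No move ever increases a pile, so every position that can arise here has a ≤ 5 and b ≤ 0; it is enough to label the cells with 0 ≤ a ≤ 5 and 0 ≤ b ≤ 0.
Every move lowers a or b (never raises either), so fill the grid row by row in increasing a, and left to right within a row: each cell's successors are then already labelled.
      b=0
a=0:    L
a=1:    W
a=2:    L
a=3:    W
a=4:    L
a=5:    W
Cells with no legal move (terminal, hence L): (0,0).
The remaining L cells, each justified by listing all of its moves:
(2,0): the only move is to (1,0)(W), a W ⇒ L
(4,0): the only move is to (3,0)(W), a W ⇒ L
Every other cell has at least one move into one of the L cells above, so it is W.
From (5,0), the L positions reachable in one move are: (4,0).

Move to (4,0).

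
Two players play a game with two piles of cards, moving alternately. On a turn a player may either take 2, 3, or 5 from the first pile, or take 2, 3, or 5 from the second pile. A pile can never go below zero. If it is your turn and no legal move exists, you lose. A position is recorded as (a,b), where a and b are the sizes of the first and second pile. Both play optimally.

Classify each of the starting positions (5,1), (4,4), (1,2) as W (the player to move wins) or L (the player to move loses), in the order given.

Label each position W (a win for the player to move) or L (a loss). A position with no legal move is L; any other position is W exactly when some move reaches an L, and L when every move reaches a W.
No move ever increases a pile, so every position that can arise here has a ≤ 5 and b ≤ 4; it is enough to label the cells with 0 ≤ a ≤ 5 and 0 ≤ b ≤ 4.
Every move lowers a or b (never raises either), so fill the grid row by row in increasing a, and left to right within a row: each cell's successors are then already labelled.
      b=0  b=1  b=2  b=3  b=4
a=0:    L    L    W    W    W
a=1:    L    L    W    W    W
a=2:    W    W    L    L    W
a=3:    W    W    L    L    W
a=4:    W    W    W    W    L
a=5:    W    W    W    W    L
Cells with no legal move (terminal, hence L): (0,0), (0,1), (1,0), (1,1).
The remaining L cells, each justified by listing all of its moves:
(2,2): moves to (0,2)(W), (2,0)(W); every one is W ⇒ L
(2,3): moves to (0,3)(W), (2,1)(W), (2,0)(W); every one is W ⇒ L
(3,2): moves to (1,2)(W), (0,2)(W), (3,0)(W); every one is W ⇒ L
(3,3): moves to (1,3)(W), (0,3)(W), (3,1)(W), (3,0)(W); every one is W ⇒ L
(4,4): moves to (2,4)(W), (1,4)(W), (4,2)(W), (4,1)(W); every one is W ⇒ L
(5,4): moves to (3,4)(W), (2,4)(W), (0,4)(W), (5,2)(W), (5,1)(W); every one is W ⇒ L
Every other cell has at least one move into one of the L cells above, so it is W.
(5,1): the move to (0,1) reaches an L cell, so W
(4,4): one of the L cells justified above, so L
(1,2): the move to (1,0) reaches an L cell, so W

(5,1): W, (4,4): L, (1,2): W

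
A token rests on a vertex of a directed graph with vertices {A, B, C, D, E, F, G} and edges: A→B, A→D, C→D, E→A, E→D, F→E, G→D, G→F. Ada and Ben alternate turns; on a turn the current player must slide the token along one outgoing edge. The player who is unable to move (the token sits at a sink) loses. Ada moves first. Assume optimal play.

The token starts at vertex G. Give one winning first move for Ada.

Move to F.

Compute win/loss labels from the base case upward. A position with no move is L. Any other position is W if it can reach an L in one move, else L.
Every edge goes from a vertex to one that appears earlier in the order D, B, A, E, C, F, G, so processing vertices in that order labels each vertex after all of its successors.
D: no outgoing edge → L
B: no outgoing edge → L
A: W (go to B, an L position)
E: W (go to D, an L position)
C: W (go to D, an L position)
F: L (sole option E(W) is W)
G: W (go to F, an L position)
From G, the L positions reachable in one move are: F, D. Any move reaching one of these is winning.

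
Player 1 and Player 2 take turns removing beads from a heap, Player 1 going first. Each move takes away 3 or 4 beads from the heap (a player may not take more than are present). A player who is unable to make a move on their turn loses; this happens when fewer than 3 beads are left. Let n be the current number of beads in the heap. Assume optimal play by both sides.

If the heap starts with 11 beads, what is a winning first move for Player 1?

Work bottom-up. With no move the player to move loses. Otherwise the position is W if at least one move leads to an L position for the opponent, and L if every move leads to a W.
n=0: no move → L
n=1: no move → L
n=2: no move → L
n=3: →0(L), so W
n=4: →1(L), so W
n=5: →2(L), so W
n=6: →2(L), so W
n=7: →4(W), 3(W) — all W, so L
n=8: →5(W), 4(W) — all W, so L
n=9: →6(W), 5(W) — all W, so L
n=10: →7(L), so W
n=11: →8(L), so W
From 11, the L positions reachable in one move are: 8, 7. Any move reaching one of these is winning.

Remove 3, leaving 8.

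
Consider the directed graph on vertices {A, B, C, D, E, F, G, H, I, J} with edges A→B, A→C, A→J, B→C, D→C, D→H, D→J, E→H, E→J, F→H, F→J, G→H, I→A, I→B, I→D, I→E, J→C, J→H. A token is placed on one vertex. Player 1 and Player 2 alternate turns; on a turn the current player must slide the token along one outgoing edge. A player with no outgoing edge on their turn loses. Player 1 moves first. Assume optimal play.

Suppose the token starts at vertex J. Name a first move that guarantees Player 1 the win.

Positions with no move are L. A position that does have a move is losing for the player to move precisely when every available move leads to a winning position for the opponent. Fill in the labels:
Every edge goes from a vertex to one that appears earlier in the order C, H, J, D, G, B, A, E, I, F, so processing vertices in that order labels each vertex after all of its successors.
C: no outgoing edge → L
H: no outgoing edge → L
J: reaches L-position H → W
D: reaches L-position H → W
G: reaches L-position H → W
B: reaches L-position C → W
A: reaches L-position C → W
E: reaches L-position H → W
I: only reaches E(W), A(W), B(W), D(W), all W → L
F: reaches L-position H → W
From J, the L positions reachable in one move are: H, C. Any move reaching one of these is winning.

Move to H.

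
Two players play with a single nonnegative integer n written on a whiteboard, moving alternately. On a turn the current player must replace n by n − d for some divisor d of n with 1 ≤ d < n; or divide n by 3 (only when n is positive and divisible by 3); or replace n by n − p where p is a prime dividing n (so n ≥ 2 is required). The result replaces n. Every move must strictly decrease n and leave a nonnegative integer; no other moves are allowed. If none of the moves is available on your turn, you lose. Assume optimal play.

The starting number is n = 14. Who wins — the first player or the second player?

Work bottom-up. With no move the player to move loses. Otherwise the position is W if at least one move leads to an L position for the opponent, and L if every move leads to a W.
n=0: no move → L
n=1: no move → L
n=2: reaches L-position 0 → W
n=3: reaches L-position 0 → W
n=4: only reaches 2(W), 3(W), all W → L
n=5: reaches L-position 0 → W
n=6: reaches L-position 4 → W
n=7: reaches L-position 0 → W
n=8: reaches L-position 4 → W
n=9: only reaches 3(W), 6(W), 8(W), all W → L
n=10: reaches L-position 9 → W
n=11: reaches L-position 0 → W
n=12: reaches L-position 4 → W
n=13: reaches L-position 0 → W
n=14: only reaches 7(W), 12(W), 13(W), all W → L
The starting position 14 is L: whatever the player to move does, the opponent receives a W position.

The second player wins.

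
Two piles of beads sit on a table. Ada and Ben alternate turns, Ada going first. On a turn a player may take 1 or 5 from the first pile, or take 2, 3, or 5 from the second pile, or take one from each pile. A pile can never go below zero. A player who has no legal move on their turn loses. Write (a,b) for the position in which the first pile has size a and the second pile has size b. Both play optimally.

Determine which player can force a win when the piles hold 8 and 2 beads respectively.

Ada wins.

Label each position W (a win for the player to move) or L (a loss). A position with no legal move is L; any other position is W exactly when some move reaches an L, and L when every move reaches a W.
No move ever increases a pile, so every position that can arise here has a ≤ 8 and b ≤ 2; it is enough to label the cells with 0 ≤ a ≤ 8 and 0 ≤ b ≤ 2.
Every move lowers a or b (never raises either), so fill the grid row by row in increasing a, and left to right within a row: each cell's successors are then already labelled.
      b=0  b=1  b=2
a=0:    L    L    W
a=1:    W    W    W
a=2:    L    L    W
a=3:    W    W    W
a=4:    L    L    W
a=5:    W    W    W
a=6:    L    L    W
a=7:    W    W    W
a=8:    L    L    W
Cells with no legal move (terminal, hence L): (0,0), (0,1).
The remaining L cells, each justified by listing all of its moves:
(2,0): L (sole option (1,0)(W) is W)
(2,1): L (options (1,1)(W), (1,0)(W) are all W)
(4,0): L (sole option (3,0)(W) is W)
(4,1): L (options (3,1)(W), (3,0)(W) are all W)
(6,0): L (options (5,0)(W), (1,0)(W) are all W)
(6,1): L (options (5,1)(W), (1,1)(W), (5,0)(W) are all W)
(8,0): L (options (7,0)(W), (3,0)(W) are all W)
(8,1): L (options (7,1)(W), (3,1)(W), (7,0)(W) are all W)
Every other cell has at least one move into one of the L cells above, so it is W.
From (8,2) Ada can move to (8,0), reaching an L position.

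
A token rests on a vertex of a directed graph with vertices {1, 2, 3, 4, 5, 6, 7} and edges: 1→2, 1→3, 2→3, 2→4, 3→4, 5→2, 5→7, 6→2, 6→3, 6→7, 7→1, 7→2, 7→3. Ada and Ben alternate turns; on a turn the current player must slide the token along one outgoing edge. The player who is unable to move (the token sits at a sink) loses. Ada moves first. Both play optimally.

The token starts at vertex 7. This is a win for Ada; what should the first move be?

Move to 1.

Compute win/loss labels from the base case upward. A position with no move is L. Any other position is W if it can reach an L in one move, else L.
Every edge goes from a vertex to one that appears earlier in the order 4, 3, 2, 1, 7, 5, 6, so processing vertices in that order labels each vertex after all of its successors.
4: no outgoing edge → L
3: reaches L-position 4 → W
2: reaches L-position 4 → W
1: only reaches 2(W), 3(W), all W → L
7: reaches L-position 1 → W
5: only reaches 7(W), 2(W), all W → L
6: only reaches 7(W), 2(W), 3(W), all W → L
From 7, the L positions reachable in one move are: 1.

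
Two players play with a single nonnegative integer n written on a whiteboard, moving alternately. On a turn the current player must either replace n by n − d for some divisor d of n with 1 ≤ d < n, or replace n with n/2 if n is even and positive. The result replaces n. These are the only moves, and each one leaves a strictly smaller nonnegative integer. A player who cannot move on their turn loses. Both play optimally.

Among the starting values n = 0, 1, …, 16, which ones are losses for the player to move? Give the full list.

0, 1, 3, 5, 7, 9, 11, 13, 15

Positions with no move are L. A position that does have a move is losing for the player to move precisely when every available move leads to a winning position for the opponent. Fill in the labels:
n=0: no move → L
n=1: no move → L
n=2: reaches L-position 1 → W
n=3: only reaches 2(W), which is W → L
n=4: reaches L-position 3 → W
n=5: only reaches 4(W), which is W → L
n=6: reaches L-position 3 → W
n=7: only reaches 6(W), which is W → L
n=8: reaches L-position 7 → W
n=9: only reaches 6(W), 8(W), all W → L
n=10: reaches L-position 5 → W
n=11: only reaches 10(W), which is W → L
n=12: reaches L-position 9 → W
n=13: only reaches 12(W), which is W → L
n=14: reaches L-position 7 → W
n=15: only reaches 10(W), 12(W), 14(W), all W → L
n=16: reaches L-position 15 → W
Reading off the rows marked L gives the requested list; there are 9 such values of n.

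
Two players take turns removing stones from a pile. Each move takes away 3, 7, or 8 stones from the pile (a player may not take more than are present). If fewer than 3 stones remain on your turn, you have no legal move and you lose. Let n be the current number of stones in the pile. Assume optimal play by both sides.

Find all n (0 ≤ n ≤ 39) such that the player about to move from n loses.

Use the standard recursion: the mover loses at a terminal position; elsewhere, the mover wins exactly when some move hands the opponent an L position.
n=0: no move → L
n=1: no move → L
n=2: no move → L
n=3: can move to 0, which is L ⇒ W
n=4: can move to 1, which is L ⇒ W
n=5: can move to 2, which is L ⇒ W
n=6: the only move is to 3(W), a W ⇒ L
n=7: can move to 0, which is L ⇒ W
n=8: can move to 1, which is L ⇒ W
n=9: can move to 6, which is L ⇒ W
n=10: can move to 2, which is L ⇒ W
n=11: moves to 8(W), 4(W), 3(W); every one is W ⇒ L
n=12: moves to 9(W), 5(W), 4(W); every one is W ⇒ L
n=13: can move to 6, which is L ⇒ W
n=14: can move to 11, which is L ⇒ W
n=15: can move to 12, which is L ⇒ W
n=16: moves to 13(W), 9(W), 8(W); every one is W ⇒ L
n=17: moves to 14(W), 10(W), 9(W); every one is W ⇒ L
n=18: can move to 11, which is L ⇒ W
n=19: can move to 16, which is L ⇒ W
n=20: can move to 17, which is L ⇒ W
n=21: moves to 18(W), 14(W), 13(W); every one is W ⇒ L
n=22: moves to 19(W), 15(W), 14(W); every one is W ⇒ L
n=23: can move to 16, which is L ⇒ W
n=24: can move to 21, which is L ⇒ W
n=25: can move to 22, which is L ⇒ W
n=26: moves to 23(W), 19(W), 18(W); every one is W ⇒ L
n=27: moves to 24(W), 20(W), 19(W); every one is W ⇒ L
n=28: can move to 21, which is L ⇒ W
n=29: can move to 26, which is L ⇒ W
n=30: can move to 27, which is L ⇒ W
n=31: moves to 28(W), 24(W), 23(W); every one is W ⇒ L
n=32: moves to 29(W), 25(W), 24(W); every one is W ⇒ L
n=33: can move to 26, which is L ⇒ W
n=34: can move to 31, which is L ⇒ W
n=35: can move to 32, which is L ⇒ W
n=36: moves to 33(W), 29(W), 28(W); every one is W ⇒ L
n=37: moves to 34(W), 30(W), 29(W); every one is W ⇒ L
n=38: can move to 31, which is L ⇒ W
n=39: can move to 36, which is L ⇒ W
Reading off the rows marked L gives the requested list; there are 16 such values of n.

0, 1, 2, 6, 11, 12, 16, 17, 21, 22, 26, 27, 31, 32, 36, 37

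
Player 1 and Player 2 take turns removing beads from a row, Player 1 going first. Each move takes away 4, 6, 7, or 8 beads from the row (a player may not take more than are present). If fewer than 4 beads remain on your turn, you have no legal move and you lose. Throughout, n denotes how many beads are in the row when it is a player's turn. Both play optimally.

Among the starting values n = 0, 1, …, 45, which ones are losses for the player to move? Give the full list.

Positions with no move are L. A position that does have a move is losing for the player to move precisely when every available move leads to a winning position for the opponent. Fill in the labels:
n=0: no move → L
n=1: no move → L
n=2: no move → L
n=3: no move → L
n=4: reaches L-position 0 → W
n=5: reaches L-position 1 → W
n=6: reaches L-position 2 → W
n=7: reaches L-position 3 → W
n=8: reaches L-position 2 → W
n=9: reaches L-position 3 → W
n=10: reaches L-position 3 → W
n=11: reaches L-position 3 → W
n=12: only reaches 8(W), 6(W), 5(W), 4(W), all W → L
n=13: only reaches 9(W), 7(W), 6(W), 5(W), all W → L
n=14: only reaches 10(W), 8(W), 7(W), 6(W), all W → L
n=15: only reaches 11(W), 9(W), 8(W), 7(W), all W → L
n=16: reaches L-position 12 → W
n=17: reaches L-position 13 → W
n=18: reaches L-position 14 → W
n=19: reaches L-position 15 → W
n=20: reaches L-position 14 → W
n=21: reaches L-position 15 → W
n=22: reaches L-position 15 → W
n=23: reaches L-position 15 → W
n=24: only reaches 20(W), 18(W), 17(W), 16(W), all W → L
n=25: only reaches 21(W), 19(W), 18(W), 17(W), all W → L
n=26: only reaches 22(W), 20(W), 19(W), 18(W), all W → L
n=27: only reaches 23(W), 21(W), 20(W), 19(W), all W → L
n=28: reaches L-position 24 → W
n=29: reaches L-position 25 → W
n=30: reaches L-position 26 → W
n=31: reaches L-position 27 → W
n=32: reaches L-position 26 → W
n=33: reaches L-position 27 → W
n=34: reaches L-position 27 → W
n=35: reaches L-position 27 → W
n=36: only reaches 32(W), 30(W), 29(W), 28(W), all W → L
n=37: only reaches 33(W), 31(W), 30(W), 29(W), all W → L
n=38: only reaches 34(W), 32(W), 31(W), 30(W), all W → L
n=39: only reaches 35(W), 33(W), 32(W), 31(W), all W → L
n=40: reaches L-position 36 → W
n=41: reaches L-position 37 → W
n=42: reaches L-position 38 → W
n=43: reaches L-position 39 → W
n=44: reaches L-position 38 → W
n=45: reaches L-position 39 → W
Reading off the rows marked L gives the requested list; there are 16 such values of n.

0, 1, 2, 3, 12, 13, 14, 15, 24, 25, 26, 27, 36, 37, 38, 39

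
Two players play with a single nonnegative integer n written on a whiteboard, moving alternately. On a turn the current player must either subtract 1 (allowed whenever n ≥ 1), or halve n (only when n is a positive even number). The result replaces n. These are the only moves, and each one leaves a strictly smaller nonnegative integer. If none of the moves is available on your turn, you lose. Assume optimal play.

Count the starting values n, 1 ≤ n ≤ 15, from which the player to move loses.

Compute win/loss labels from the base case upward. A position with no move is L. Any other position is W if it can reach an L in one move, else L.
n=0: no move → L
n=1: can move to 0, which is L ⇒ W
n=2: the only move is to 1(W), a W ⇒ L
n=3: can move to 2, which is L ⇒ W
n=4: can move to 2, which is L ⇒ W
n=5: the only move is to 4(W), a W ⇒ L
n=6: can move to 5, which is L ⇒ W
n=7: the only move is to 6(W), a W ⇒ L
n=8: can move to 7, which is L ⇒ W
n=9: the only move is to 8(W), a W ⇒ L
n=10: can move to 5, which is L ⇒ W
n=11: the only move is to 10(W), a W ⇒ L
n=12: can move to 11, which is L ⇒ W
n=13: the only move is to 12(W), a W ⇒ L
n=14: can move to 7, which is L ⇒ W
n=15: the only move is to 14(W), a W ⇒ L
L entries with 1 ≤ n ≤ 15 (n=0 is outside the asked range and is not counted): n = 2, 5, 7, 9, 11, 13, 15; that makes 7.

7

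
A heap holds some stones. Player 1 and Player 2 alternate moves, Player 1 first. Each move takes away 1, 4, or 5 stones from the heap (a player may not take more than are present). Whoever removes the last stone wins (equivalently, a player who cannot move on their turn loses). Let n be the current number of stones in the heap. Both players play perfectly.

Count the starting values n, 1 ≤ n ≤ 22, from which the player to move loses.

Label each position W (a win for the player to move) or L (a loss). A position with no legal move is L; any other position is W exactly when some move reaches an L, and L when every move reaches a W.
n=0: no move → L
n=1: reaches L-position 0 → W
n=2: only reaches 1(W), which is W → L
n=3: reaches L-position 2 → W
n=4: reaches L-position 0 → W
n=5: reaches L-position 0 → W
n=6: reaches L-position 2 → W
n=7: reaches L-position 2 → W
n=8: only reaches 7(W), 4(W), 3(W), all W → L
n=9: reaches L-position 8 → W
n=10: only reaches 9(W), 6(W), 5(W), all W → L
n=11: reaches L-position 10 → W
n=12: reaches L-position 8 → W
n=13: reaches L-position 8 → W
n=14: reaches L-position 10 → W
n=15: reaches L-position 10 → W
n=16: only reaches 15(W), 12(W), 11(W), all W → L
n=17: reaches L-position 16 → W
n=18: only reaches 17(W), 14(W), 13(W), all W → L
n=19: reaches L-position 18 → W
n=20: reaches L-position 16 → W
n=21: reaches L-position 16 → W
n=22: reaches L-position 18 → W
L entries with 1 ≤ n ≤ 22 (n=0 is outside the asked range and is not counted): n = 2, 8, 10, 16, 18; that makes 5.

5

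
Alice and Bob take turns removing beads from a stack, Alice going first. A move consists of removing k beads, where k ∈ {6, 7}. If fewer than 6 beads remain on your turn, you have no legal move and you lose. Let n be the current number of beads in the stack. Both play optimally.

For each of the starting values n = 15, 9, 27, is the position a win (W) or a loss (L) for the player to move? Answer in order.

15: L, 9: W, 27: L

Positions with no move are L. A position that does have a move is losing for the player to move precisely when every available move leads to a winning position for the opponent. Fill in the labels:
n=0: no move → L
n=1: no move → L
n=2: no move → L
n=3: no move → L
n=4: no move → L
n=5: no move → L
n=6: can move to 0, which is L ⇒ W
n=7: can move to 1, which is L ⇒ W
n=8: can move to 2, which is L ⇒ W
n=9: can move to 3, which is L ⇒ W
n=10: can move to 4, which is L ⇒ W
n=11: can move to 5, which is L ⇒ W
n=12: can move to 5, which is L ⇒ W
n=13: moves to 7(W), 6(W); every one is W ⇒ L
n=14: moves to 8(W), 7(W); every one is W ⇒ L
n=15: moves to 9(W), 8(W); every one is W ⇒ L
n=16: moves to 10(W), 9(W); every one is W ⇒ L
n=17: moves to 11(W), 10(W); every one is W ⇒ L
n=18: moves to 12(W), 11(W); every one is W ⇒ L
n=19: can move to 13, which is L ⇒ W
n=20: can move to 14, which is L ⇒ W
n=21: can move to 15, which is L ⇒ W
n=22: can move to 16, which is L ⇒ W
n=23: can move to 17, which is L ⇒ W
n=24: can move to 18, which is L ⇒ W
n=25: can move to 18, which is L ⇒ W
n=26: moves to 20(W), 19(W); every one is W ⇒ L
n=27: moves to 21(W), 20(W); every one is W ⇒ L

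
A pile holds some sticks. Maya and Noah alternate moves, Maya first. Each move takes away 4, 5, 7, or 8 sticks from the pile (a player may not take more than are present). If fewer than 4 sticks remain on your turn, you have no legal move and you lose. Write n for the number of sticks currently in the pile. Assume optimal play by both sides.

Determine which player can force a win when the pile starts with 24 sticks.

Noah wins.

Use the standard recursion: the mover loses at a terminal position; elsewhere, the mover wins exactly when some move hands the opponent an L position.
n=0: no move → L
n=1: no move → L
n=2: no move → L
n=3: no move → L
n=4: reaches L-position 0 → W
n=5: reaches L-position 1 → W
n=6: reaches L-position 2 → W
n=7: reaches L-position 3 → W
n=8: reaches L-position 3 → W
n=9: reaches L-position 2 → W
n=10: reaches L-position 3 → W
n=11: reaches L-position 3 → W
n=12: only reaches 8(W), 7(W), 5(W), 4(W), all W → L
n=13: only reaches 9(W), 8(W), 6(W), 5(W), all W → L
n=14: only reaches 10(W), 9(W), 7(W), 6(W), all W → L
n=15: only reaches 11(W), 10(W), 8(W), 7(W), all W → L
n=16: reaches L-position 12 → W
n=17: reaches L-position 13 → W
n=18: reaches L-position 14 → W
n=19: reaches L-position 15 → W
n=20: reaches L-position 15 → W
n=21: reaches L-position 14 → W
n=22: reaches L-position 15 → W
n=23: reaches L-position 15 → W
n=24: only reaches 20(W), 19(W), 17(W), 16(W), all W → L
The starting position 24 is L: whatever Maya does, the opponent receives a W position.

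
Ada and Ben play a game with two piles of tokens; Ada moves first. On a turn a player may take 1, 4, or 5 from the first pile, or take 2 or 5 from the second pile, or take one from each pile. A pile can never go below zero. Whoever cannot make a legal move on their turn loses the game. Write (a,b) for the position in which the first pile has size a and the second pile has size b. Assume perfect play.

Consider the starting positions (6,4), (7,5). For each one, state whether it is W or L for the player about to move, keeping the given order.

(6,4): W, (7,5): L

Classify positions by backward induction: terminal positions (no move available) are L. From any other position, the mover wins iff some move reaches an L.
No move ever increases a pile, so every position that can arise here has a ≤ 7 and b ≤ 5; it is enough to label the cells with 0 ≤ a ≤ 7 and 0 ≤ b ≤ 5.
Every move lowers a or b (never raises either), so fill the grid row by row in increasing a, and left to right within a row: each cell's successors are then already labelled.
      b=0  b=1  b=2  b=3  b=4  b=5
a=0:    L    L    W    W    L    W
a=1:    W    W    W    L    W    W
a=2:    L    L    W    W    W    W
a=3:    W    W    W    L    L    W
a=4:    W    W    L    W    W    W
a=5:    W    W    W    W    W    L
a=6:    W    W    L    W    W    W
a=7:    W    W    W    W    W    L
Cells with no legal move (terminal, hence L): (0,0), (0,1).
The remaining L cells, each justified by listing all of its moves:
(0,4): only reaches (0,2)(W), which is W → L
(1,3): only reaches (0,3)(W), (1,1)(W), (0,2)(W), all W → L
(2,0): only reaches (1,0)(W), which is W → L
(2,1): only reaches (1,1)(W), (1,0)(W), all W → L
(3,3): only reaches (2,3)(W), (3,1)(W), (2,2)(W), all W → L
(3,4): only reaches (2,4)(W), (3,2)(W), (2,3)(W), all W → L
(4,2): only reaches (3,2)(W), (0,2)(W), (4,0)(W), (3,1)(W), all W → L
(5,5): only reaches (4,5)(W), (1,5)(W), (0,5)(W), (5,3)(W), (5,0)(W), (4,4)(W), all W → L
(6,2): only reaches (5,2)(W), (2,2)(W), (1,2)(W), (6,0)(W), (5,1)(W), all W → L
(7,5): only reaches (6,5)(W), (3,5)(W), (2,5)(W), (7,3)(W), (7,0)(W), (6,4)(W), all W → L
Every other cell has at least one move into one of the L cells above, so it is W.
(6,4): the move to (6,2) reaches an L cell, so W
(7,5): one of the L cells justified above, so L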